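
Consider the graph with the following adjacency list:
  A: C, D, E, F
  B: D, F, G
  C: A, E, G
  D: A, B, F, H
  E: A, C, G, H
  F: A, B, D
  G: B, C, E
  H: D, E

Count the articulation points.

Removing D, for instance, still leaves 1 component. No single vertex removal increases the component count — the graph has no articulation points.

0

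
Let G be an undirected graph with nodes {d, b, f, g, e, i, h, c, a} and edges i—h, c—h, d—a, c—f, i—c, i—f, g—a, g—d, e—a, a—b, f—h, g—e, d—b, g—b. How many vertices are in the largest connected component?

5

Starting from c we can reach c, f, h, i. That is one component of size 4.
Starting from a we can reach a, b, d, e, g. That is one component of size 5.
The largest has 5 vertices.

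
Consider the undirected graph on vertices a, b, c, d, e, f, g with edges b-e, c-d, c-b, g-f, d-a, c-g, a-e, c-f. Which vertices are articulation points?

c

Removing c increases the component count from 1 to 2, so c is a cut vertex.
By contrast removing d leaves 1 component; it is not a cut vertex. No other vertex is a cut vertex either.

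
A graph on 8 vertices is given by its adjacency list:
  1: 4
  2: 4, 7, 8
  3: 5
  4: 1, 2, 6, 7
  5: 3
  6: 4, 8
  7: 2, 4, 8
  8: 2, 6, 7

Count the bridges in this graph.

2

The edges on the cycle 4-2-7-4 are not bridges since each lies on that cycle.
But removing 3-5 disconnects 3 from 5; removing 1-4 disconnects 1 from 4 — these are bridges.
That makes 2 bridges.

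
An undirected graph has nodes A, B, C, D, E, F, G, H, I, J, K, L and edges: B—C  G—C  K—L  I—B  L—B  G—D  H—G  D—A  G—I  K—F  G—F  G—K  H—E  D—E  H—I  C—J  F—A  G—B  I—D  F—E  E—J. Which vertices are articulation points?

none

Removing K, for instance, still leaves 1 component. No single vertex removal increases the component count — the graph has no articulation points.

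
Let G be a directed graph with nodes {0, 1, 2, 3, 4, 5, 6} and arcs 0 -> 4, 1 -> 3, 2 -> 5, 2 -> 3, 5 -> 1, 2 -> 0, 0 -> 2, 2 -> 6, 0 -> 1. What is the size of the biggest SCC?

2

{0, 2} are all mutually reachable — one SCC of size 2.
{3} is an SCC by itself.
{4} is an SCC by itself.
{6} is an SCC by itself.
{1} is an SCC by itself.
(and 1 more singleton SCC)
The largest has 2 vertices.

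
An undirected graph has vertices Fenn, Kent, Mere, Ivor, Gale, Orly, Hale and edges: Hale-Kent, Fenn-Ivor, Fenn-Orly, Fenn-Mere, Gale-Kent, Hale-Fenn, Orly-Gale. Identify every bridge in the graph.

Fenn-Ivor, Fenn-Mere

The edges on the cycle Hale-Fenn-Orly-Gale-Kent-Hale are not bridges since each lies on that cycle.
But removing Fenn-Mere disconnects Fenn from Mere; removing Fenn-Ivor disconnects Fenn from Ivor — these are bridges.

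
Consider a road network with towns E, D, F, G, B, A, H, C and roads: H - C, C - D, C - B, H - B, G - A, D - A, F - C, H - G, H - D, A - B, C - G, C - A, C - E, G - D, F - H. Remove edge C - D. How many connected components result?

1

C and D are still connected via C-H-D, so the component count stays at 1.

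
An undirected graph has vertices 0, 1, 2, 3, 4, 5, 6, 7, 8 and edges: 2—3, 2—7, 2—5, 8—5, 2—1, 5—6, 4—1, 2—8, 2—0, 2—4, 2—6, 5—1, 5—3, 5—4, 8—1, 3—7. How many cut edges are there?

The edges on the cycle 2-8-1-4-2 are not bridges since each lies on that cycle.
But removing 2—0 disconnects 2 from 0 — this is a bridge.

1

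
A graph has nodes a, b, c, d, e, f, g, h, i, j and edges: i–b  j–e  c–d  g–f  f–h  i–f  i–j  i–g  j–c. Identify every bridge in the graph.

The edges on the cycle i-g-f-i are not bridges since each lies on that cycle.
But removing j–e disconnects j from e; removing i–b disconnects i from b; removing f–h disconnects f from h; removing i–j disconnects i from j — these are bridges.
In total 6 edges are bridges.

b-i, c-d, c-j, e-j, f-h, i-j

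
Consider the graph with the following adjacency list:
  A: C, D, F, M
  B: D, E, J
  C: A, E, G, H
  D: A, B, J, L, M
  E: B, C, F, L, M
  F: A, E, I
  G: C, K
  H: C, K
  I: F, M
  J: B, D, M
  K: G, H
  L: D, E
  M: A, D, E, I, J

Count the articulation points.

Removing C increases the component count from 1 to 2, so C is a cut vertex.
By contrast removing H leaves 1 component; it is not a cut vertex. No other vertex is a cut vertex either.

1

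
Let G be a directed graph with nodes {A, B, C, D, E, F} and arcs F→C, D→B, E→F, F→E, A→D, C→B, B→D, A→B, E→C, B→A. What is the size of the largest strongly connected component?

{A, B, D} are all mutually reachable — one SCC of size 3.
{E, F} are all mutually reachable — one SCC of size 2.
{C} is an SCC by itself.
The largest has 3 vertices.

3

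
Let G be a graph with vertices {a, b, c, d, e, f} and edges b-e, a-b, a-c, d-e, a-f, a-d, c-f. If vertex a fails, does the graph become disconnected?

Yes

Deleting a raises the number of components from 1 to 2, so a is a cut vertex.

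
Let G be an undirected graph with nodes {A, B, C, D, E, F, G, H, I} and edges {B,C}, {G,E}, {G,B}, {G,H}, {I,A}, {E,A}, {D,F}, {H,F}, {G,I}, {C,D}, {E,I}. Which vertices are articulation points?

G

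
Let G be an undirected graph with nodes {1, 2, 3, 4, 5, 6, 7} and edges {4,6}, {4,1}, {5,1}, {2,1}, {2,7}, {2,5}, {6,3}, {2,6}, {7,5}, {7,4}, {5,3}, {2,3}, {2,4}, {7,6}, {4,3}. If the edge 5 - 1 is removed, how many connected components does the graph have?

5 and 1 are still connected via 5-2-1, so the component count stays at 1.

1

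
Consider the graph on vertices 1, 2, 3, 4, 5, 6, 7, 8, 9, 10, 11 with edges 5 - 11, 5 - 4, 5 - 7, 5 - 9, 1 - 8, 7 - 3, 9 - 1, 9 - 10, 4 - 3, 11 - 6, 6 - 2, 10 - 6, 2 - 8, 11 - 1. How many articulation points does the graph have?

1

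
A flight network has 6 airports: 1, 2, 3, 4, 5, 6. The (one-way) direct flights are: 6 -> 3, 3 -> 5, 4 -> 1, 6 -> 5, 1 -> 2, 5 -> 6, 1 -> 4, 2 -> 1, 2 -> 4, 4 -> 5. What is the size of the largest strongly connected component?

3

{1, 2, 4} are all mutually reachable — one SCC of size 3.
{3, 5, 6} are all mutually reachable — one SCC of size 3.
The largest has 3 vertices.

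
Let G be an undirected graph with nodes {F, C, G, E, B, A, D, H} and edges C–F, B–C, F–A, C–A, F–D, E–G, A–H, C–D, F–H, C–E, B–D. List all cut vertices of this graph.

Removing C increases the component count from 1 to 2, so C is a cut vertex.
Removing E increases the component count from 1 to 2, so E is a cut vertex.
By contrast removing G leaves 1 component; it is not a cut vertex. No other vertex is a cut vertex either.

C, E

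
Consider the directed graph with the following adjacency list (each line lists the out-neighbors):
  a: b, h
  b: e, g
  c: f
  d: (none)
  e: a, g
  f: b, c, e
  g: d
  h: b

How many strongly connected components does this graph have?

4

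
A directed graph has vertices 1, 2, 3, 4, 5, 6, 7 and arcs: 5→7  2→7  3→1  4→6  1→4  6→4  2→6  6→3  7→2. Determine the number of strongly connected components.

{1, 3, 4, 6} are all mutually reachable — one SCC of size 4.
{2, 7} are all mutually reachable — one SCC of size 2.
{5} is an SCC by itself.
That gives 3 strongly connected components.

3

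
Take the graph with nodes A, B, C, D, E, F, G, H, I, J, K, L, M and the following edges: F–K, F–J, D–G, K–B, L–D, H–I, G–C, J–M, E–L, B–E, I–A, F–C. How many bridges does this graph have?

4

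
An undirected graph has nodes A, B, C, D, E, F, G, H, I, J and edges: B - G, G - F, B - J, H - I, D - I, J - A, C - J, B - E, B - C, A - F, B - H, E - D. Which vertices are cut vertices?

Removing B increases the component count from 1 to 2, so B is a cut vertex.
By contrast removing F leaves 1 component; it is not a cut vertex. No other vertex is a cut vertex either.

B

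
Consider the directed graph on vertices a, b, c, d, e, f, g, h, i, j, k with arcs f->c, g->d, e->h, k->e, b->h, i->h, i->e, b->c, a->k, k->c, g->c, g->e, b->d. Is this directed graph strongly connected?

There is no directed path from g to b, so the graph is not strongly connected.

No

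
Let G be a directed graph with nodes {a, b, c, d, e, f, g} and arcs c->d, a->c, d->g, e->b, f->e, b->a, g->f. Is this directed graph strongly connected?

From f we can reach every vertex (a, b, c, d, e, f, g), and every vertex can reach f (a, b, c, d, e, f, g). So the whole graph is one strongly connected component.

Yes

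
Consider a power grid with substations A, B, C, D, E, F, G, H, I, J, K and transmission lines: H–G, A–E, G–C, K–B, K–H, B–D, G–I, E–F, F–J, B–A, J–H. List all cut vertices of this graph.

Removing B increases the component count from 1 to 2, so B is a cut vertex.
Removing G increases the component count from 1 to 3, so G is a cut vertex.
Removing H increases the component count from 1 to 2, so H is a cut vertex.
By contrast removing D leaves 1 component; it is not a cut vertex. No other vertex is a cut vertex either.

B, G, H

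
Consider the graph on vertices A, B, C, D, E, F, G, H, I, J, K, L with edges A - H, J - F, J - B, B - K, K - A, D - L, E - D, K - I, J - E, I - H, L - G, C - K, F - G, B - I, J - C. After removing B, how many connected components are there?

With B gone, the remaining components are: {A, C, D, E, F, G, H, I, J, K, L}.
That is 1 component.

1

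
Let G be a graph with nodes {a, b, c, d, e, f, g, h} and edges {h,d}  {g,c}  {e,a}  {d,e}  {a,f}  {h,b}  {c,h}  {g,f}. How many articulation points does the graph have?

Removing h increases the component count from 1 to 2, so h is a cut vertex.
By contrast removing c leaves 1 component; it is not a cut vertex. No other vertex is a cut vertex either.

1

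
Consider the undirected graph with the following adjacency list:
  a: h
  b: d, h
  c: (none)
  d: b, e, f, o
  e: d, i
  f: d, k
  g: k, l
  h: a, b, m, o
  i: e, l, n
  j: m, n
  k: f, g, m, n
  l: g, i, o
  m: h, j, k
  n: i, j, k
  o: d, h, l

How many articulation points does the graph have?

Removing h increases the component count from 2 to 3, so h is a cut vertex.
By contrast removing i leaves 2 components; it is not a cut vertex. No other vertex is a cut vertex either.

1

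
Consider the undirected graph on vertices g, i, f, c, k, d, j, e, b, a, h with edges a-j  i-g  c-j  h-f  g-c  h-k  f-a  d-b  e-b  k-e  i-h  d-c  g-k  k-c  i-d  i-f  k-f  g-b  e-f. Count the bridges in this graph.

The edges on the cycle i-h-k-e-b-g-i are not bridges since each lies on that cycle.
Every edge lies on some cycle, so there are no bridges.

0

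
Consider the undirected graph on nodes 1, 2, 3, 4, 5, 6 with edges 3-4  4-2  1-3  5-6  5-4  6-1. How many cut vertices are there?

1

Removing 4 increases the component count from 1 to 2, so 4 is a cut vertex.
By contrast removing 3 leaves 1 component; it is not a cut vertex. No other vertex is a cut vertex either.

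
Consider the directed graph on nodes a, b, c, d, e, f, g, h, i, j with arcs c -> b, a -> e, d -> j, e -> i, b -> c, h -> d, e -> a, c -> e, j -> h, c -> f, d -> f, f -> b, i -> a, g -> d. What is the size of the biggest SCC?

3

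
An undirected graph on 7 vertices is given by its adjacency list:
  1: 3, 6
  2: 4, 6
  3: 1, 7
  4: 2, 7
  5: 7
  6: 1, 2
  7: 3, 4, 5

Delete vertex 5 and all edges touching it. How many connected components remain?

With 5 gone, the remaining components are: {1, 2, 3, 4, 6, 7}.
That is 1 component.

1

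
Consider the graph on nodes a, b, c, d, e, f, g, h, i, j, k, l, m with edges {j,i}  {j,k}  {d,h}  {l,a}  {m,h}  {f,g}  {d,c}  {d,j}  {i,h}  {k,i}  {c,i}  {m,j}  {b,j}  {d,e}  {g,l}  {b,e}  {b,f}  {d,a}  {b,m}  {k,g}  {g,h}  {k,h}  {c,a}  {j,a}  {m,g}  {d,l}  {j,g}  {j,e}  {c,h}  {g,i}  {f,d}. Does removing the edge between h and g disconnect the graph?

No

After removing h - g, the path h-m-g still connects them, so the edge is not a bridge.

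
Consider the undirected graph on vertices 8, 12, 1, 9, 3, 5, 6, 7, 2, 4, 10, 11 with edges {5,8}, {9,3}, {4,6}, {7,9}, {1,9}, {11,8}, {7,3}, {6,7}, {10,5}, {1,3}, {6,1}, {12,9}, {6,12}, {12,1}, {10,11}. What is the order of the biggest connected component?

7

2 is isolated — a component by itself.
Starting from 5 we can reach 5, 8, 10, 11. That is one component of size 4.
Starting from 1 we can reach 1, 3, 4, 6, 7, 9, 12. That is one component of size 7.
The largest has 7 vertices.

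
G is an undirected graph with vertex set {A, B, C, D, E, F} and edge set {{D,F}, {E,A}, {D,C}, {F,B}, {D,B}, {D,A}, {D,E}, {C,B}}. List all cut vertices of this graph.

Removing D increases the component count from 1 to 2, so D is a cut vertex.
By contrast removing F leaves 1 component; it is not a cut vertex. No other vertex is a cut vertex either.

D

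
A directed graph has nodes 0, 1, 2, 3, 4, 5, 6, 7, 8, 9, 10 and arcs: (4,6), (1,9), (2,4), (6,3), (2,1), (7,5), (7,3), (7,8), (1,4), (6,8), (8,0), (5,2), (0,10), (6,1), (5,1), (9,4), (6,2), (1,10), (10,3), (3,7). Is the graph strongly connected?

From 0 we can reach every vertex (0, 1, 2, 3, 4, 5, 6, 7, 8, 9, 10), and every vertex can reach 0 (0, 1, 2, 3, 4, 5, 6, 7, 8, 9, 10). So the whole graph is one strongly connected component.

Yes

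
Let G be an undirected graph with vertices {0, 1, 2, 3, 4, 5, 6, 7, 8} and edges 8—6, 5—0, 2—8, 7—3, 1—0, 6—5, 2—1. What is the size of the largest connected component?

4 is isolated — a component by itself.
Starting from 3 we can reach 3, 7. That is one component of size 2.
Starting from 0 we can reach 0, 1, 2, 5, 6, 8. That is one component of size 6.
The largest has 6 vertices.

6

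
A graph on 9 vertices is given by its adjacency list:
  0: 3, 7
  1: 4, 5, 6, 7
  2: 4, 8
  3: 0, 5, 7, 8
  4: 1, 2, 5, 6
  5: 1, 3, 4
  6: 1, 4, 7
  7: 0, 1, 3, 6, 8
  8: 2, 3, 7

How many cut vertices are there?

0

Removing 3, for instance, still leaves 1 component. No single vertex removal increases the component count — the graph has no articulation points.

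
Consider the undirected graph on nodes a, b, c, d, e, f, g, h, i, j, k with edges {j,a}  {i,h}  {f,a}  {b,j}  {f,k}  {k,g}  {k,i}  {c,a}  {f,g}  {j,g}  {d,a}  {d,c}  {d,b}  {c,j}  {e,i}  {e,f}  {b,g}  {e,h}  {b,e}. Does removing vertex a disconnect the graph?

Deleting a leaves 1 component (was 1) (its neighbors c, d, f, j remain connected to each other), so a is not a cut vertex.

No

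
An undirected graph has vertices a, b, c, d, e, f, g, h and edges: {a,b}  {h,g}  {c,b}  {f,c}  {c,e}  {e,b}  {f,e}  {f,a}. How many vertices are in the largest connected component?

d is isolated — a component by itself.
Starting from g we can reach g, h. That is one component of size 2.
Starting from a we can reach a, b, c, e, f. That is one component of size 5.
The largest has 5 vertices.

5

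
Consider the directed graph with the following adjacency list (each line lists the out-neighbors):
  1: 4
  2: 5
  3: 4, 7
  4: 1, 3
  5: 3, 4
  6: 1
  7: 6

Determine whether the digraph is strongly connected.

No

There is no directed path from 5 to 2, so the graph is not strongly connected.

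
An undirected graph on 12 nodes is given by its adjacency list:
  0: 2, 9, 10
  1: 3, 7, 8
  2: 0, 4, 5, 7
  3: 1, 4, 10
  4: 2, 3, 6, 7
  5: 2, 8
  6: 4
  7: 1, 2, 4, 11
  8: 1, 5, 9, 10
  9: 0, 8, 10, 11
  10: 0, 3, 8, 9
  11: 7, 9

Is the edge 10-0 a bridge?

After removing 10-0, the path 10-9-0 still connects them, so the edge is not a bridge.

No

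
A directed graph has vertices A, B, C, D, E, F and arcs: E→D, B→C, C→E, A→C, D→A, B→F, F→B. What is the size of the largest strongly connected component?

4

{A, C, D, E} are all mutually reachable — one SCC of size 4.
{B, F} are all mutually reachable — one SCC of size 2.
The largest has 4 vertices.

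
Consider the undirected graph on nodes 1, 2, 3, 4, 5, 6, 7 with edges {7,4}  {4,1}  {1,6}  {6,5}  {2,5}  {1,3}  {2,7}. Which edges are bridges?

The edges on the cycle 2-7-4-1-6-5-2 are not bridges since each lies on that cycle.
But removing 1 - 3 disconnects 1 from 3 — this is a bridge.

1-3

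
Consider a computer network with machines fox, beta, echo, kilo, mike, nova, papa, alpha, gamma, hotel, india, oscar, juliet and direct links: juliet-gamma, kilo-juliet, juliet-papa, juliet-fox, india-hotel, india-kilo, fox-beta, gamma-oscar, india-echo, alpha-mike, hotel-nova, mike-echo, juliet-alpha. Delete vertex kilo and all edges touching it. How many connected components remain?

1

With kilo gone, the remaining components are: {fox, beta, echo, mike, nova, papa, alpha, gamma, hotel, india, oscar, juliet}.
That is 1 component.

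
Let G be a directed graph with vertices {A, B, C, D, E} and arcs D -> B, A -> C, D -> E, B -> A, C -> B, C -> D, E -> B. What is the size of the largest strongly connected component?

{A, B, C, D, E} are all mutually reachable — one SCC of size 5.
The largest has 5 vertices.

5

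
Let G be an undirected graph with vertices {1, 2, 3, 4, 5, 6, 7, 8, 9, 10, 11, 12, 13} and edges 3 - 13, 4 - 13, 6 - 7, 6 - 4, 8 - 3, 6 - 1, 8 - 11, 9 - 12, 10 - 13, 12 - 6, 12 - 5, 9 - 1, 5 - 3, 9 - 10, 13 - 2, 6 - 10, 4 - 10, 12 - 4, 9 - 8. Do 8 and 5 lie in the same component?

From 8 we can reach 1, 2, 3, 4, 5, 6, 7, 8, 9, 10, 11, 12, 13, which includes 5.

Yes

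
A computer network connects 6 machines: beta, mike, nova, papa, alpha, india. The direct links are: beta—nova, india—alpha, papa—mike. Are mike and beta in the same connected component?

No

The component containing mike is {mike, papa}, and beta is not in it.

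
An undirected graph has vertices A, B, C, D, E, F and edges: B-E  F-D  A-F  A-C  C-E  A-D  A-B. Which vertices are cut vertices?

Removing A increases the component count from 1 to 2, so A is a cut vertex.
By contrast removing D leaves 1 component; it is not a cut vertex. No other vertex is a cut vertex either.

A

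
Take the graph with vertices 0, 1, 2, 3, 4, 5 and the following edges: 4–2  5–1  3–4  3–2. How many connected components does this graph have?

3

0 is isolated — a component by itself.
Starting from 1 we can reach 1, 5. That is one component of size 2.
Starting from 2 we can reach 2, 3, 4. That is one component of size 3.
Total: 3 components.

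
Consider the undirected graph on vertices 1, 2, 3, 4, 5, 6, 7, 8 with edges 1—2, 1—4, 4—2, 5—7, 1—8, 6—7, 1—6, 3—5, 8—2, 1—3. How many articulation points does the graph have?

Removing 1 increases the component count from 1 to 2, so 1 is a cut vertex.
By contrast removing 7 leaves 1 component; it is not a cut vertex. No other vertex is a cut vertex either.

1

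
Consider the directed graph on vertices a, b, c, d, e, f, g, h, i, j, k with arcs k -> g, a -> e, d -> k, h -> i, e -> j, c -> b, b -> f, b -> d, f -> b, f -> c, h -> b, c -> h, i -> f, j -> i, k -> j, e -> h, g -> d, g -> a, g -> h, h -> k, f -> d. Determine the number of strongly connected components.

1

{a, b, c, d, e, f, g, h, i, j, k} are all mutually reachable — one SCC of size 11.
That gives 1 strongly connected component.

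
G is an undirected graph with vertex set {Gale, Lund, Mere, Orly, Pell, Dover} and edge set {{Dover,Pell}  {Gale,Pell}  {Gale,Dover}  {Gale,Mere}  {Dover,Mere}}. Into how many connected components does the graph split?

Lund is isolated — a component by itself.
Orly is isolated — a component by itself.
Starting from Gale we can reach Gale, Mere, Pell, Dover. That is one component of size 4.
Total: 3 components.

3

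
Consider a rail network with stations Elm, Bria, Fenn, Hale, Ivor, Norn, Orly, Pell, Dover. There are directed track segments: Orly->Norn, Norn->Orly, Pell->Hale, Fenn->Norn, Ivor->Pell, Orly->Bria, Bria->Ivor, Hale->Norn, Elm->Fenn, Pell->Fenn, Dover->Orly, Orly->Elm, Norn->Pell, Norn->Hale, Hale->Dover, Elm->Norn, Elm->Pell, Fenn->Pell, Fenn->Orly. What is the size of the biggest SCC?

{Elm, Bria, Fenn, Hale, Ivor, Norn, Orly, Pell, Dover} are all mutually reachable — one SCC of size 9.
The largest has 9 vertices.

9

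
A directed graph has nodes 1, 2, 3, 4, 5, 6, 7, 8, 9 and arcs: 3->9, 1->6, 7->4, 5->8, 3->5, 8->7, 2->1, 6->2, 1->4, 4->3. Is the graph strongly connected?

No

There is no directed path from 3 to 2, so the graph is not strongly connected.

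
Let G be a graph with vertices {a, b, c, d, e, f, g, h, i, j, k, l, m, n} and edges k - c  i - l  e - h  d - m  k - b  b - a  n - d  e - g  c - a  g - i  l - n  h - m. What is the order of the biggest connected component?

f is isolated — a component by itself.
j is isolated — a component by itself.
Starting from a we can reach a, b, c, k. That is one component of size 4.
Starting from d we can reach d, e, g, h, i, l, m, n. That is one component of size 8.
The largest has 8 vertices.

8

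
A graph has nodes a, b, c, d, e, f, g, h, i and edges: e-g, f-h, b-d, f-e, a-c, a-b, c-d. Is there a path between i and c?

The component containing i is {i}, and c is not in it.

No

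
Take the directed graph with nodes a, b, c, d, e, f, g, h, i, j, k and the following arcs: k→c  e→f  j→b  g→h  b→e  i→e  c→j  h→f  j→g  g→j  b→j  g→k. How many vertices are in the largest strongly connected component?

{b, c, g, j, k} are all mutually reachable — one SCC of size 5.
{i} is an SCC by itself.
{d} is an SCC by itself.
{h} is an SCC by itself.
{a} is an SCC by itself.
(and 2 more singleton SCCs)
The largest has 5 vertices.

5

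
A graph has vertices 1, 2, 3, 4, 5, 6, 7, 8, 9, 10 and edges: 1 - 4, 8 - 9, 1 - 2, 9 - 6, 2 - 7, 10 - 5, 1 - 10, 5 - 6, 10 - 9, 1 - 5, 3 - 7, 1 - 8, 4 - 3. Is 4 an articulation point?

Deleting 4 leaves 1 component (was 1) (its neighbors 1, 3 remain connected to each other), so 4 is not a cut vertex.

No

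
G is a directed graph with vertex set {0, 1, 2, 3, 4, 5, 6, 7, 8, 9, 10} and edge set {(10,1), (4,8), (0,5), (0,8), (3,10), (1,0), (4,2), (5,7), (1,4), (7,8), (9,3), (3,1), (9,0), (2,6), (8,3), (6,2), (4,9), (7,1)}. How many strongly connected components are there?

{0, 1, 3, 4, 5, 7, 8, 9, 10} are all mutually reachable — one SCC of size 9.
{2, 6} are all mutually reachable — one SCC of size 2.
That gives 2 strongly connected components.

2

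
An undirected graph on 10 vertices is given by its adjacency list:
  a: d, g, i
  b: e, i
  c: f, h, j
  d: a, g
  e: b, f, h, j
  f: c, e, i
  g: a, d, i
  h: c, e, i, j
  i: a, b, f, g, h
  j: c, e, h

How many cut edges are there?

0

The edges on the cycle i-f-c-j-h-i are not bridges since each lies on that cycle.
Every edge lies on some cycle, so there are no bridges.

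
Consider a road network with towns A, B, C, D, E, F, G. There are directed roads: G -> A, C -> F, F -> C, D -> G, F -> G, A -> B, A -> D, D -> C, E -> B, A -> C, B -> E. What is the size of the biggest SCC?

{A, C, D, F, G} are all mutually reachable — one SCC of size 5.
{B, E} are all mutually reachable — one SCC of size 2.
The largest has 5 vertices.

5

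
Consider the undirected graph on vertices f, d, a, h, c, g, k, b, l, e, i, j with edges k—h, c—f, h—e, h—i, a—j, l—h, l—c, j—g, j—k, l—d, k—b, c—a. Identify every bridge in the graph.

The edges on the cycle l-c-a-j-k-h-l are not bridges since each lies on that cycle.
But removing c—f disconnects c from f; removing g—j disconnects g from j; removing h—i disconnects h from i; removing b—k disconnects b from k — these are bridges.
In total 6 edges are bridges.

b-k, c-f, d-l, e-h, g-j, h-i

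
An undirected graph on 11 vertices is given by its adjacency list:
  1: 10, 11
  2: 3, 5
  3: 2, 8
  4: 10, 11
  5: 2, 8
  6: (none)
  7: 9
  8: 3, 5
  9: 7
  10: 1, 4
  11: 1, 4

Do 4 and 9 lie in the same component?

No

The component containing 4 is {1, 4, 10, 11}, and 9 is not in it.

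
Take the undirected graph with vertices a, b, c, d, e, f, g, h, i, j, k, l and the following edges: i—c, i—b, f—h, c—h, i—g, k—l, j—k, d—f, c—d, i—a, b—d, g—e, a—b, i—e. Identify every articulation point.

Removing i increases the component count from 2 to 3, so i is a cut vertex.
Removing k increases the component count from 2 to 3, so k is a cut vertex.
By contrast removing b leaves 2 components; it is not a cut vertex. No other vertex is a cut vertex either.

i, k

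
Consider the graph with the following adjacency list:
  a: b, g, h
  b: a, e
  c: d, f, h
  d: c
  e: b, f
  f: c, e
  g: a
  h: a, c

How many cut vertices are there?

Removing a increases the component count from 1 to 2, so a is a cut vertex.
Removing c increases the component count from 1 to 2, so c is a cut vertex.
By contrast removing g leaves 1 component; it is not a cut vertex. No other vertex is a cut vertex either.

2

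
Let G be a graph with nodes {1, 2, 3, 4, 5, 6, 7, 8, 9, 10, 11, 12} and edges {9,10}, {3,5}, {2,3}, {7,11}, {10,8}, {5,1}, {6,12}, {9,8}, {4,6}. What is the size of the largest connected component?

Starting from 7 we can reach 7, 11. That is one component of size 2.
Starting from 4 we can reach 4, 6, 12. That is one component of size 3.
Starting from 8 we can reach 8, 9, 10. That is one component of size 3.
Starting from 1 we can reach 1, 2, 3, 5. That is one component of size 4.
The largest has 4 vertices.

4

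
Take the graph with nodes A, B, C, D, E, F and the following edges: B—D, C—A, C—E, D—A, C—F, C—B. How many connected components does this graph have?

1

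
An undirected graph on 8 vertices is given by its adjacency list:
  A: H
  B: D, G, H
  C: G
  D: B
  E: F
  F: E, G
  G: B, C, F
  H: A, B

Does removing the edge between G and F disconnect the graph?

Yes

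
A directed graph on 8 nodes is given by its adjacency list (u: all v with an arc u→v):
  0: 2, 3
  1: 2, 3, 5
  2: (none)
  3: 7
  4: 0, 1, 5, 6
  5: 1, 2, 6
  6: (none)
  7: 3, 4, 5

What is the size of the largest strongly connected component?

{0, 1, 3, 4, 5, 7} are all mutually reachable — one SCC of size 6.
{6} is an SCC by itself.
{2} is an SCC by itself.
The largest has 6 vertices.

6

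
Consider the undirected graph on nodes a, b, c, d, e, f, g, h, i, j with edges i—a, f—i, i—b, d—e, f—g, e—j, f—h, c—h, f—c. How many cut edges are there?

6

The edges on the cycle f-c-h-f are not bridges since each lies on that cycle.
But removing i—b disconnects i from b; removing f—g disconnects f from g; removing i—a disconnects i from a; removing e—j disconnects e from j — these are bridges.
In total 6 edges are bridges.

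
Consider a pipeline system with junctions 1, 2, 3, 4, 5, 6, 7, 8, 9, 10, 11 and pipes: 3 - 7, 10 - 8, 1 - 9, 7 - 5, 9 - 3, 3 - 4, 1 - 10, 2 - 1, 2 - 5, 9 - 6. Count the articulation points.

Removing 1 increases the component count from 2 to 3, so 1 is a cut vertex.
Removing 3 increases the component count from 2 to 3, so 3 is a cut vertex.
Removing 9 increases the component count from 2 to 3, so 9 is a cut vertex.
Likewise 10 is a cut vertex.
By contrast removing 7 leaves 2 components; it is not a cut vertex. No other vertex is a cut vertex either.

4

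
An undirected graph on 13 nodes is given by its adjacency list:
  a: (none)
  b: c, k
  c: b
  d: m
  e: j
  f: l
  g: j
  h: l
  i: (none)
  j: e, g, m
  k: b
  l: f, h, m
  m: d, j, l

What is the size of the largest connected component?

i is isolated — a component by itself.
a is isolated — a component by itself.
Starting from b we can reach b, c, k. That is one component of size 3.
Starting from d we can reach d, e, f, g, h, j, l, m. That is one component of size 8.
The largest has 8 vertices.

8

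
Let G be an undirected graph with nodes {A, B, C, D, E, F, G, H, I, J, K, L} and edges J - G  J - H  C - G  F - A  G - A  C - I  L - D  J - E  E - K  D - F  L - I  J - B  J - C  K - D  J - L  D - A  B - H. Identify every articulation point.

Removing J increases the component count from 1 to 2, so J is a cut vertex.
By contrast removing G leaves 1 component; it is not a cut vertex. No other vertex is a cut vertex either.

J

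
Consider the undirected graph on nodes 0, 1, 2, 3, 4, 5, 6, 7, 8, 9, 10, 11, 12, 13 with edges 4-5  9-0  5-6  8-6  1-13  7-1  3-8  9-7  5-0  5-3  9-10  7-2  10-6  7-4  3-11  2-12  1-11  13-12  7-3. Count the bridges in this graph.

The edges on the cycle 7-2-12-13-1-7 are not bridges since each lies on that cycle.
Every edge lies on some cycle, so there are no bridges.

0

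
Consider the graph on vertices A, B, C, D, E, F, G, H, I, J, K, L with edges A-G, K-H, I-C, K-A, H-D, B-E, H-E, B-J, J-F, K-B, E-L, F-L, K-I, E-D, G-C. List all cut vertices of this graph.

Removing K increases the component count from 1 to 2, so K is a cut vertex.
By contrast removing C leaves 1 component; it is not a cut vertex. No other vertex is a cut vertex either.

K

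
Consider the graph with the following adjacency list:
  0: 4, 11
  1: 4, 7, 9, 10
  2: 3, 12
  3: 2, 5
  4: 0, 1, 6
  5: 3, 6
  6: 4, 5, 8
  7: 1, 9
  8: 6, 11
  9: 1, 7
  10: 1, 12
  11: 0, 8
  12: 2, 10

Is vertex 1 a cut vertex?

Yes

Deleting 1 raises the number of components from 1 to 2, so 1 is a cut vertex.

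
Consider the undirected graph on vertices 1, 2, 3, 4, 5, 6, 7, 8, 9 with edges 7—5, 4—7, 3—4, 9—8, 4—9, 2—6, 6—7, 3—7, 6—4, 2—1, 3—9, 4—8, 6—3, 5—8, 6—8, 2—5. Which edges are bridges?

The edges on the cycle 3-4-9-3 are not bridges since each lies on that cycle.
But removing 2—1 disconnects 2 from 1 — this is a bridge.

1-2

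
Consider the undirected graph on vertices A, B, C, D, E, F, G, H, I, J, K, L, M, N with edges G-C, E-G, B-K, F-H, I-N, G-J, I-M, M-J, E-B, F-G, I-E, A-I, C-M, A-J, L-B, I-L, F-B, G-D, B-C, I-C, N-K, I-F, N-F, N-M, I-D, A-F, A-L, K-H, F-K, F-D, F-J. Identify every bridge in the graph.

The edges on the cycle I-E-G-F-I are not bridges since each lies on that cycle.
Every edge lies on some cycle, so there are no bridges.

none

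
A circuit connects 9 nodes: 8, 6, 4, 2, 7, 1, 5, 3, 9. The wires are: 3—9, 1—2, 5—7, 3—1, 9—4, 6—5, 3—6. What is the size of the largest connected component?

8 is isolated — a component by itself.
Starting from 1 we can reach 1, 2, 3, 4, 5, 6, 7, 9. That is one component of size 8.
The largest has 8 vertices.

8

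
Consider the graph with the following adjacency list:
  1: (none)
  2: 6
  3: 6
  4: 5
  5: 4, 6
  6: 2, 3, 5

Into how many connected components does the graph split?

2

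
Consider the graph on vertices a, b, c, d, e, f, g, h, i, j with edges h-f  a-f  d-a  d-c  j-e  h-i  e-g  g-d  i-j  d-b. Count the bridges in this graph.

2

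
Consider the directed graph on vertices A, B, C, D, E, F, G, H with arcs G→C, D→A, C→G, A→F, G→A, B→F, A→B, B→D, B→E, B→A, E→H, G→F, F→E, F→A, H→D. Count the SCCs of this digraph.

{A, B, D, E, F, H} are all mutually reachable — one SCC of size 6.
{C, G} are all mutually reachable — one SCC of size 2.
That gives 2 strongly connected components.

2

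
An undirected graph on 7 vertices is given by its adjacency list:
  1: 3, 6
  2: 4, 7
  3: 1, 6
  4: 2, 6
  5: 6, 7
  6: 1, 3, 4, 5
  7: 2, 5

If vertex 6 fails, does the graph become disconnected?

Yes

Deleting 6 raises the number of components from 1 to 2, so 6 is a cut vertex.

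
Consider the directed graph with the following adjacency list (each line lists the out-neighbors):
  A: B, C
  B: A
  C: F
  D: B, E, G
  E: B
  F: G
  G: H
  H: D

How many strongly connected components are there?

1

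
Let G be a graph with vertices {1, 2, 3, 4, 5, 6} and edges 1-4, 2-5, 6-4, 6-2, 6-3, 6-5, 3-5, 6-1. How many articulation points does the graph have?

1

Removing 6 increases the component count from 1 to 2, so 6 is a cut vertex.
By contrast removing 1 leaves 1 component; it is not a cut vertex. No other vertex is a cut vertex either.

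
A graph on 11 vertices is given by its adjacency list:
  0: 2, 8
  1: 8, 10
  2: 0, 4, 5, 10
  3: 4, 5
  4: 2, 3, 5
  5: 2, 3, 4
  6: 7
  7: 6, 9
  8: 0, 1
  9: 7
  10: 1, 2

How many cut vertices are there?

Removing 2 increases the component count from 2 to 3, so 2 is a cut vertex.
Removing 7 increases the component count from 2 to 3, so 7 is a cut vertex.
By contrast removing 5 leaves 2 components; it is not a cut vertex. No other vertex is a cut vertex either.

2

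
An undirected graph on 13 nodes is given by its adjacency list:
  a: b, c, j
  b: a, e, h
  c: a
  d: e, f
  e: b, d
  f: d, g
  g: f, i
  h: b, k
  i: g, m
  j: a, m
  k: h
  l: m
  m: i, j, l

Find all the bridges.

a-c, b-h, h-k, l-m

The edges on the cycle g-f-d-e-b-a-j-m-i-g are not bridges since each lies on that cycle.
But removing h-b disconnects h from b; removing c-a disconnects c from a; removing h-k disconnects h from k; removing l-m disconnects l from m — these are bridges.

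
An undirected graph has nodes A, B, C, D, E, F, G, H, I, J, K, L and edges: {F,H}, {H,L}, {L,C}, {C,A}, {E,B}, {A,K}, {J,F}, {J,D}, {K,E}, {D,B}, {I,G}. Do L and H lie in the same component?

From L we can reach A, B, C, D, E, F, H, J, K, L, which includes H.

Yes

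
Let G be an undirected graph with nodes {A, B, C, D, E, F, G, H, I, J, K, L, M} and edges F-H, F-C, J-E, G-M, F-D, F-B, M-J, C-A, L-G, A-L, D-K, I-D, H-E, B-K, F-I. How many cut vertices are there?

Removing F increases the component count from 1 to 2, so F is a cut vertex.
By contrast removing M leaves 1 component; it is not a cut vertex. No other vertex is a cut vertex either.

1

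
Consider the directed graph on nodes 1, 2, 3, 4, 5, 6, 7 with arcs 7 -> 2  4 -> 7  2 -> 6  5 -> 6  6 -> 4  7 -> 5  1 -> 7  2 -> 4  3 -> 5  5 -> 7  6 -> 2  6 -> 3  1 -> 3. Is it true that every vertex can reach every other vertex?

No

There is no directed path from 7 to 1, so the graph is not strongly connected.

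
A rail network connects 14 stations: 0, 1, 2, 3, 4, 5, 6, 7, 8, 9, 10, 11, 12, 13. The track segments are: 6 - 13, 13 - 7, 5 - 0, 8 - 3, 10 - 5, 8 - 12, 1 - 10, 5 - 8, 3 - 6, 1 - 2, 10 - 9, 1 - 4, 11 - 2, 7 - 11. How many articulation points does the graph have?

Removing 1 increases the component count from 1 to 2, so 1 is a cut vertex.
Removing 5 increases the component count from 1 to 2, so 5 is a cut vertex.
Removing 8 increases the component count from 1 to 2, so 8 is a cut vertex.
Likewise 10 is a cut vertex.
By contrast removing 0 leaves 1 component; it is not a cut vertex. No other vertex is a cut vertex either.

4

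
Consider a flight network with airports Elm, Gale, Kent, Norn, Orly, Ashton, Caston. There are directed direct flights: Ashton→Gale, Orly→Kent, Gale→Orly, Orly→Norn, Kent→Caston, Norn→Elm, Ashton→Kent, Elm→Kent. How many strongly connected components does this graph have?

{Caston} is an SCC by itself.
{Gale} is an SCC by itself.
{Elm} is an SCC by itself.
{Kent} is an SCC by itself.
{Orly} is an SCC by itself.
(and 2 more singleton SCCs)
That gives 7 strongly connected components.

7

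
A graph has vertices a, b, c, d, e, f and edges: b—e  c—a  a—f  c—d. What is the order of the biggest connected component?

Starting from b we can reach b, e. That is one component of size 2.
Starting from a we can reach a, c, d, f. That is one component of size 4.
The largest has 4 vertices.

4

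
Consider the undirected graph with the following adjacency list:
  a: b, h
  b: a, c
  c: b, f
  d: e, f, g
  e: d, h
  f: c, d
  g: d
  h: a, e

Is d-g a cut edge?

Yes

Removing d-g leaves no path between d and g: the component count goes from 1 to 2. So it is a bridge.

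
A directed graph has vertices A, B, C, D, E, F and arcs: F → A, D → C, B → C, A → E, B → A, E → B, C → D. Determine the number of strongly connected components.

3

{A, B, E} are all mutually reachable — one SCC of size 3.
{C, D} are all mutually reachable — one SCC of size 2.
{F} is an SCC by itself.
That gives 3 strongly connected components.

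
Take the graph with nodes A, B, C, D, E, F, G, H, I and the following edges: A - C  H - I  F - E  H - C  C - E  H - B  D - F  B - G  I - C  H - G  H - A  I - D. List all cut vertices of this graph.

Removing H increases the component count from 1 to 2, so H is a cut vertex.
By contrast removing E leaves 1 component; it is not a cut vertex. No other vertex is a cut vertex either.

H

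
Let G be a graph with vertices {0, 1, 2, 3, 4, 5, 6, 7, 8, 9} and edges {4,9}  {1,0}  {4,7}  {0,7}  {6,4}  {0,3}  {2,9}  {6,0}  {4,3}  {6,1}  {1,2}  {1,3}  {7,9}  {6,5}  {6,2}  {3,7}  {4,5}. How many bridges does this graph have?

The edges on the cycle 6-1-2-6 are not bridges since each lies on that cycle.
Every edge lies on some cycle, so there are no bridges.

0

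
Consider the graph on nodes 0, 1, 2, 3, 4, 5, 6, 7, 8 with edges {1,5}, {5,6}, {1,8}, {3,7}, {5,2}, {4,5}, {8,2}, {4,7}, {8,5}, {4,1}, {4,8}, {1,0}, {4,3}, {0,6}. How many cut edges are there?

0

The edges on the cycle 4-3-7-4 are not bridges since each lies on that cycle.
Every edge lies on some cycle, so there are no bridges.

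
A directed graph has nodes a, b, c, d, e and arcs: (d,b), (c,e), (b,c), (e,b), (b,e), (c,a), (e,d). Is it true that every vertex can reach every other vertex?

No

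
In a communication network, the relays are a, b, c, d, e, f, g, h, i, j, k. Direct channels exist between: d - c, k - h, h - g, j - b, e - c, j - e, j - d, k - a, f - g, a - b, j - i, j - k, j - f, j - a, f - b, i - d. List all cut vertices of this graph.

Removing j increases the component count from 1 to 2, so j is a cut vertex.
By contrast removing i leaves 1 component; it is not a cut vertex. No other vertex is a cut vertex either.

j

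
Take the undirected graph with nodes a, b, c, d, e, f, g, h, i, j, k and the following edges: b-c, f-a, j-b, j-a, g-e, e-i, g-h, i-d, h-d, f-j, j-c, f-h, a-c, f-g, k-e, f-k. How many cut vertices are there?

1

Removing f increases the component count from 1 to 2, so f is a cut vertex.
By contrast removing k leaves 1 component; it is not a cut vertex. No other vertex is a cut vertex either.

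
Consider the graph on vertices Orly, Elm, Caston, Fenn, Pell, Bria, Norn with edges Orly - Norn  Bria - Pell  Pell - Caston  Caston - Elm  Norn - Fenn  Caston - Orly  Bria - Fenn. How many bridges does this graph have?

The edges on the cycle Bria-Pell-Caston-Orly-Norn-Fenn-Bria are not bridges since each lies on that cycle.
But removing Caston - Elm disconnects Caston from Elm — this is a bridge.

1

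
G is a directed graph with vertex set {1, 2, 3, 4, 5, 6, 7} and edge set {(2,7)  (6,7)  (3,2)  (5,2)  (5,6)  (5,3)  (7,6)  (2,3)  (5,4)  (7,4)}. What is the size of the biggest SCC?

2

{6, 7} are all mutually reachable — one SCC of size 2.
{2, 3} are all mutually reachable — one SCC of size 2.
{1} is an SCC by itself.
{4} is an SCC by itself.
{5} is an SCC by itself.
The largest has 2 vertices.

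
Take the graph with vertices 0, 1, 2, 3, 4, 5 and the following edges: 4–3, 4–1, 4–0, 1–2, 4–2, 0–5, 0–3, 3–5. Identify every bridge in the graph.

none

The edges on the cycle 4-1-2-4 are not bridges since each lies on that cycle.
Every edge lies on some cycle, so there are no bridges.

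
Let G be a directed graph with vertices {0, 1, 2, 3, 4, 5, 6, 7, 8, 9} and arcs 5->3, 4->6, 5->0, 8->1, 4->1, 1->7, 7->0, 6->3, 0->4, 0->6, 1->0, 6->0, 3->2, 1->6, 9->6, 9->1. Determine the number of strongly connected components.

6

{0, 1, 4, 6, 7} are all mutually reachable — one SCC of size 5.
{9} is an SCC by itself.
{2} is an SCC by itself.
{5} is an SCC by itself.
{3} is an SCC by itself.
(and 1 more singleton SCC)
That gives 6 strongly connected components.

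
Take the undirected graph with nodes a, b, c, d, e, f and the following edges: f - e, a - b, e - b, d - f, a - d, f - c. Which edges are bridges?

c-f

The edges on the cycle a-d-f-e-b-a are not bridges since each lies on that cycle.
But removing f - c disconnects f from c — this is a bridge.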